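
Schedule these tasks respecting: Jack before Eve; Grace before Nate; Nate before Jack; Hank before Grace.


Constraints: Jack before Eve; Grace before Nate; Nate before Jack; Hank before Grace
Method: repeatedly schedule the remaining task that has no remaining task required before it.
  Step 1: remaining {Jack, Eve, Grace, Hank, Nate}; every task except Hank still has a predecessor pending → schedule Hank.
  Step 2: remaining {Jack, Eve, Grace, Nate}; every task except Grace still has a predecessor pending → schedule Grace.
  Step 3: remaining {Jack, Eve, Nate}; every task except Nate still has a predecessor pending → schedule Nate.
  Step 4: remaining {Jack, Eve}; every task except Jack still has a predecessor pending → schedule Jack.
  Step 5: only Eve remains → schedule Eve.
Resulting order:

Hank → Grace → Nate → Jack → Eve


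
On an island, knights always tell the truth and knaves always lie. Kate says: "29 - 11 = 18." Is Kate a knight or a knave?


Statement: "29 - 11 = 18."
Actual: 29 - 11 = 18
Claimed: 18
Statement is TRUE → Kate tells the truth → Knight

Knight


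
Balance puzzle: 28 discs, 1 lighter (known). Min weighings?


Each weighing has 3 outcomes (left heavy / balance / right heavy), so k weighings distinguish at most 3^k cases; splitting into three near-equal groups achieves this.
Need 3^k ≥ 28: 3^3 = 27 < 28 ≤ 3^4 = 81
k = ⌈log₃(28)⌉ = 4

4


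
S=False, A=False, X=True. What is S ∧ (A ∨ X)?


S = False, A = False, X = True
Expression: S ∧ (A ∨ X)
Step 1: A ∨ X = False OR True = True
Step 2: S ∧ (True) = False AND True = False

False


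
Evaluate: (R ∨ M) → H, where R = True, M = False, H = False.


R = True, M = False, H = False
Step 1: R ∨ M = True OR False = True
Step 2: (True) → H: false only when antecedent=True and H=False.
Result: False

False


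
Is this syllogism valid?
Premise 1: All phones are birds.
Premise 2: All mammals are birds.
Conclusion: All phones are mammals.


Premise 1: All phones are birds.
Premise 2: All mammals are birds.
Conclusion: All phones are mammals.
Fallacy: undistributed middle. birds is predicate in both.
Counterexample: phones and mammals could be disjoint subsets of birds.

Invalid


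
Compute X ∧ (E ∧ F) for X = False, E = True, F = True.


X = False, E = True, F = True
Step 1: E ∧ F = True AND True = True
Step 2: X ∧ True = False AND True = False
AND is true only when ALL operands are true.

False


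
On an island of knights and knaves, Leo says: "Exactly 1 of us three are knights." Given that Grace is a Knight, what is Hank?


Leo claims exactly 1 knights among Leo, Grace, Hank.
Given: Grace is a Knight.

Case 1: Leo is a Knight (tells truth)
  Then exactly 1 of the three are knights.
  Counting Leo, Grace: 2 knight(s) so far. Need -1 more → impossible.
Case 2: Leo is a Knave (lies)
  Then the count is NOT 1.
  If Hank = Knave, count = 1 = 1 → claim would be true, contradicts lie.
  If Hank = Knight, count = 2 ≠ 1 → lie confirmed ✓

Hank is a Knight.

Knight


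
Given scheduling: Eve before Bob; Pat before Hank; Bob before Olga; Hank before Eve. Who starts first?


Constraints: Eve before Bob; Pat before Hank; Bob before Olga; Hank before Eve
The first task can have nothing scheduled before it, so it must never appear on the right of a 'before'.
Tasks appearing after some 'before': Bob, Hank, Olga, Eve.
The only task not in that list is Pat → it is first.

Pat


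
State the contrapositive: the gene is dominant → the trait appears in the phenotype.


Original: If the gene is dominant, then the trait appears in the phenotype
Contrapositive: If ¬Q, then ¬P
Negate Q: not (the trait appears in the phenotype)
Negate P: not (the gene is dominant)

If not (the trait appears in the phenotype), then not (the gene is dominant).


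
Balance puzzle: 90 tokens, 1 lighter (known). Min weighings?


Each weighing has 3 outcomes (left heavy / balance / right heavy), so k weighings distinguish at most 3^k cases; splitting into three near-equal groups achieves this.
Need 3^k ≥ 90: 3^4 = 81 < 90 ≤ 3^5 = 243
k = ⌈log₃(90)⌉ = 5

5


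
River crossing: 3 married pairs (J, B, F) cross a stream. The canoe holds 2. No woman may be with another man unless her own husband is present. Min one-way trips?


Label couples J, B, F (H = husband, W = wife).
Counting alone: 6 people, the canoe carries 2 and someone must bring it back, so each round trip nets at most +1 on the far side until the last crossing → at least 9 trips. The jealousy constraint makes 9 impossible; the shortest valid schedule has 11:
1. WJ+WB →  (far: WJ,WB; near: HJ,HB,HF,WF)
2. WJ ←       (far: WB; near: HJ,HB,HF,WJ,WF)
3. WJ+WF →  (far: WJ,WB,WF; near: HJ,HB,HF)
4. WJ ←       (far: WB,WF; near: HJ,HB,HF,WJ)
5. HB+HF →  (far: HB,WB,HF,WF; near: HJ,WJ)
6. HB+WB ←  (far: HF,WF; near: HJ,WJ,HB,WB)
7. HJ+HB →  (far: HJ,HB,HF,WF; near: WJ,WB)
8. WF ←       (far: HJ,HB,HF; near: WJ,WB,WF)
9. WJ+WB →  (far: HJ,WJ,HB,WB,HF; near: WF)
10. HF ←      (far: HJ,WJ,HB,WB; near: HF,WF)
11. HF+WF → (far: all six; near: empty)
In every state each wife is either with her husband or with no other man.
Minimum trips = 11

11


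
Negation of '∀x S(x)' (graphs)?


Original: ∀x S(x)
Rule: ¬∀→∃, ¬∃→∀, negate predicate.
Negation: ∃x ¬S(x)

∃x ¬S(x)


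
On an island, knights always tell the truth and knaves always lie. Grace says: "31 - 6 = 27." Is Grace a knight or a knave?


Statement: "31 - 6 = 27."
Actual: 31 - 6 = 25
Claimed: 27
Statement is FALSE → Grace lies → Knave

Knave


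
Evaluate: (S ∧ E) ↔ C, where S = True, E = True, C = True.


S = True, E = True, C = True
Step 1: S ∧ E = True AND True = True
Step 2: (True) ↔ C: true when both sides have same truth value.
Result: True ↔ True = True

True


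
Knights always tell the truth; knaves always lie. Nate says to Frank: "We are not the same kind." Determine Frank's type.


Nate says: "We are not the same kind."
Case 1: Nate is a Knight (truth-teller)
  Statement is true → they ARE different → Frank is a Knave
Case 2: Nate is a Knave (liar)
  Statement is false → they are NOT different → Frank is a Knave
In both cases, Frank is a Knave.

Knave


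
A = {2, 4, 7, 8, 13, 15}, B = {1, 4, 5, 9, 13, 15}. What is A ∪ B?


A = {2, 4, 7, 8, 13, 15}
B = {1, 4, 5, 9, 13, 15}
Operation: union
All elements combined: 1, 2, 4, 5, 7, 8, 9, 13, 15

{1, 2, 4, 5, 7, 8, 9, 13, 15}


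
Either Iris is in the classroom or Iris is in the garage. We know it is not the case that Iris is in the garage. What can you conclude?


Disjunctive syllogism: P ∨ Q, ¬P ⊢ Q
Disjunction: Iris is in the classroom ∨ Iris is in the garage
We know it is not the case that Iris is in the garage.
By disjunctive syllogism, the other disjunct must be true.

Iris is in the classroom


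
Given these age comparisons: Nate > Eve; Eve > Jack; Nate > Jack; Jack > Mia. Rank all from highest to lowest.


Constraints: Nate > Eve; Eve > Jack; Nate > Jack; Jack > Mia
Method: at each step, the next-highest is the one remaining person who never appears on the smaller side of a constraint between remaining people.
  Step 1: remaining {Nate, Eve, Jack, Mia}; on the smaller side: {Eve, Jack, Mia} → Nate is next (Nate > Eve; Nate > Jack).
  Step 2: remaining {Eve, Jack, Mia}; on the smaller side: {Jack, Mia} → Eve is next (Eve > Jack).
  Step 3: remaining {Jack, Mia}; on the smaller side: {Mia} → Jack is next (Jack > Mia).
  Step 4: only Mia remains → lowest.
Final ranking (highest to lowest):

Nate > Eve > Jack > Mia


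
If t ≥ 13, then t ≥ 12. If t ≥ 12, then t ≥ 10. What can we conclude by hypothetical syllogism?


Hypothetical syllogism: P → Q, Q → R ⊢ P → R
Premise 1: t ≥ 13 → t ≥ 12
Premise 2: t ≥ 12 → t ≥ 10
Chain the implications: the middle term (t ≥ 12) links the two.
Conclusion: If t ≥ 13, then t ≥ 10.

If t ≥ 13, then t ≥ 10.


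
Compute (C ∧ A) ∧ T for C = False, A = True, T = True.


C = False, A = True, T = True
Step 1: C ∧ A = False AND True = False
Step 2: False ∧ T = False AND True = False
AND is true only when ALL operands are true.

False


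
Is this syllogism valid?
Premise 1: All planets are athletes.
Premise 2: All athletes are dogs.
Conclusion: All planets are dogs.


Premise 1: All planets are athletes.
Premise 2: All athletes are dogs.
Conclusion: All planets are dogs.
Barbara syllogism (AAA-1): All A are B, All B are C → All A are C.
Middle term (athletes) distributed in premise 2.

Valid


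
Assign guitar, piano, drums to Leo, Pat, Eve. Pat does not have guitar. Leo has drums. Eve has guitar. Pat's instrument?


From clues:
  Eve → guitar
  Leo → drums
By elimination, Pat gets the remaining.

piano


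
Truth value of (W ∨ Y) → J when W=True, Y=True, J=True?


W = True, Y = True, J = True
Expression: (W ∨ Y) → J
Step 1: W ∨ Y = True OR True = True
Step 2: (True) → J = True → True (false only if antecedent True and consequent False) = True

True


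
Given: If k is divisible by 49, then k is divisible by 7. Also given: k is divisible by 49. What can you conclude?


Modus ponens: P → Q, P ⊢ Q
P: k is divisible by 49
Q: k is divisible by 7
We have P → Q and P is true.
By modus ponens, Q must be true.

k is divisible by 7


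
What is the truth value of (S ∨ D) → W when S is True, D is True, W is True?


S = True, D = True, W = True
Step 1: S ∨ D = True OR True = True
Step 2: (True) → W: false only when antecedent=True and W=False.
Result: True

True


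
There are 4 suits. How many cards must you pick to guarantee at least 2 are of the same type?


Pigeonhole: to guarantee k in one of n categories, need (k-1)×n + 1.
k = 2, n = 4
Minimum = (2-1) × 4 + 1 = 1 × 4 + 1

5


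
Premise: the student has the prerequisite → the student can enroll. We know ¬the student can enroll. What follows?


Modus tollens: P → Q, ¬Q ⊢ ¬P
P: the student has the prerequisite
Q: the student can enroll
We have P → Q and Q is false.
By modus tollens, P must be false.

It is not the case that the student has the prerequisite


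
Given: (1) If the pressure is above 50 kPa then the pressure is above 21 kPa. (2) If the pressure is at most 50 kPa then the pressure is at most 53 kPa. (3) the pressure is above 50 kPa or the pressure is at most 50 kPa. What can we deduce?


Constructive dilemma: (P → Q) ∧ (R → S), P ∨ R ⊢ Q ∨ S
Premise 1: the pressure is above 50 kPa → the pressure is above 21 kPa
Premise 2: the pressure is at most 50 kPa → the pressure is at most 53 kPa
Premise 3: the pressure is above 50 kPa ∨ the pressure is at most 50 kPa
Case 1: Assuming the pressure is above 50 kPa, then by Premise 1, the pressure is above 21 kPa.
Case 2: Assuming the pressure is at most 50 kPa, then by Premise 2, the pressure is at most 53 kPa.
Since one of the pressure is above 50 kPa or the pressure is at most 50 kPa must hold, we get the pressure is above 21 kPa or the pressure is at most 53 kPa.

The pressure is above 21 kPa or the pressure is at most 53 kPa.


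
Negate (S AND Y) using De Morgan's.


De Morgan's law: ¬(P ∧ Q) ≡ ¬P ∨ ¬Q
¬(S ∧ Y) = ¬S ∨ ¬Y

¬S ∨ ¬Y


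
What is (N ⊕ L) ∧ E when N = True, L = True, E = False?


N = True, L = True, E = False
Step 1: N ⊕ L = True XOR True = False
Step 2: False ∧ E = False AND False = False
XOR true when exactly one of N,L is true; then AND with E.

False


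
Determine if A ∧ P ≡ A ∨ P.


Expression 1: A ∧ P
Expression 2: A ∨ P
Truth table (A P | Expr1 Expr2):
  T T |   T     T
  T F |   F     T   ← differ
  F T |   F     T   ← differ
  F F |   F     F
Counterexample: A=T, P=F gives Expr1 = F but Expr2 = T, so the expressions are NOT logically equivalent.

No


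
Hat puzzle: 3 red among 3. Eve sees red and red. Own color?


Total red = 3, seen red = 2
Own red = 3 - 2 = 1
Eve's hat is red.

red


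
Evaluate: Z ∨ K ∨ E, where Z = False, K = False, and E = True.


Z = False, K = False, E = True
Step 1: Z ∨ K = False OR False = False
Step 2: False ∨ E = False OR True = True
OR is true when at least one operand is true.

True


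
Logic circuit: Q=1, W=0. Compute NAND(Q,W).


Q AND W = 0
NOT(0) = 1

1


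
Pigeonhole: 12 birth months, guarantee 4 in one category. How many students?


Pigeonhole: to guarantee k in one of n categories, need (k-1)×n + 1.
k = 4, n = 12
Minimum = (4-1) × 12 + 1 = 3 × 12 + 1

37


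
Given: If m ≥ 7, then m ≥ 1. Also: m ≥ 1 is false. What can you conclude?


Modus tollens: P → Q, ¬Q ⊢ ¬P
P: m ≥ 7
Q: m ≥ 1
We have P → Q and Q is false.
By modus tollens, P must be false.

It is not the case that m ≥ 7


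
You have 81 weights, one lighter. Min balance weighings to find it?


Each weighing has 3 outcomes (left heavy / balance / right heavy), so k weighings distinguish at most 3^k cases; splitting into three near-equal groups achieves this.
Need 3^k ≥ 81: 3^3 = 27 < 81 ≤ 3^4 = 81
k = ⌈log₃(81)⌉ = 4

4


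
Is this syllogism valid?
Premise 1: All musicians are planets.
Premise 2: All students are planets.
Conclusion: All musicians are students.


Premise 1: All musicians are planets.
Premise 2: All students are planets.
Conclusion: All musicians are students.
Fallacy: undistributed middle. planets is predicate in both.
Counterexample: musicians and students could be disjoint subsets of planets.

Invalid


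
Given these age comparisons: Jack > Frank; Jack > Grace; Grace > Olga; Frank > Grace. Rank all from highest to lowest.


Constraints: Jack > Frank; Jack > Grace; Grace > Olga; Frank > Grace
Method: at each step, the next-highest is the one remaining person who never appears on the smaller side of a constraint between remaining people.
  Step 1: remaining {Frank, Olga, Jack, Grace}; on the smaller side: {Frank, Olga, Grace} → Jack is next (Jack > Frank; Jack > Grace).
  Step 2: remaining {Frank, Olga, Grace}; on the smaller side: {Olga, Grace} → Frank is next (Frank > Grace).
  Step 3: remaining {Olga, Grace}; on the smaller side: {Olga} → Grace is next (Grace > Olga).
  Step 4: only Olga remains → lowest.
Final ranking (highest to lowest):

Jack > Frank > Grace > Olga


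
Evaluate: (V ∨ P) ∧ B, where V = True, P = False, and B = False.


V = True, P = False, B = False
Step 1: V ∨ P = True OR False = True
Step 2: True ∧ B = True AND False = False
OR is true when at least one operand is true; AND requires both.

False


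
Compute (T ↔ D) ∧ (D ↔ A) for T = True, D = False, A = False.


T = True, D = False, A = False
Step 1: T ↔ D is true when T and D have the same value. Result: False
Step 2: D ↔ A is true when D and A have the same value. Result: True
Step 3: False ∧ True = False

False


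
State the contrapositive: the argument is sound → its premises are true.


Original: If the argument is sound, then its premises are true
Contrapositive: If ¬Q, then ¬P
Negate Q: not (its premises are true)
Negate P: not (the argument is sound)

If not (its premises are true), then not (the argument is sound).


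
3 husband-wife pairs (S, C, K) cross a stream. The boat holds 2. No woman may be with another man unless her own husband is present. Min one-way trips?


Label couples S, C, K (H = husband, W = wife).
Counting alone: 6 people, the boat carries 2 and someone must bring it back, so each round trip nets at most +1 on the far side until the last crossing → at least 9 trips. The jealousy constraint makes 9 impossible; the shortest valid schedule has 11:
1. WS+WC →  (far: WS,WC; near: HS,HC,HK,WK)
2. WS ←       (far: WC; near: HS,HC,HK,WS,WK)
3. WS+WK →  (far: WS,WC,WK; near: HS,HC,HK)
4. WS ←       (far: WC,WK; near: HS,HC,HK,WS)
5. HC+HK →  (far: HC,WC,HK,WK; near: HS,WS)
6. HC+WC ←  (far: HK,WK; near: HS,WS,HC,WC)
7. HS+HC →  (far: HS,HC,HK,WK; near: WS,WC)
8. WK ←       (far: HS,HC,HK; near: WS,WC,WK)
9. WS+WC →  (far: HS,WS,HC,WC,HK; near: WK)
10. HK ←      (far: HS,WS,HC,WC; near: HK,WK)
11. HK+WK → (far: all six; near: empty)
In every state each wife is either with her husband or with no other man.
Minimum trips = 11

11


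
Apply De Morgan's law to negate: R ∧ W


De Morgan's law: ¬(P ∧ Q) ≡ ¬P ∨ ¬Q
¬(R ∧ W) = ¬R ∨ ¬W

¬R ∨ ¬W


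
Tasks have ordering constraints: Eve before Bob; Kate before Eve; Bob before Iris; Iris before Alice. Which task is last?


Constraints: Eve before Bob; Kate before Eve; Bob before Iris; Iris before Alice
The last task can have nothing scheduled after it, so it must never appear on the left of a 'before'.
Tasks appearing before some other task: Eve, Kate, Bob, Iris.
The only task not in that list is Alice → it is last.

Alice


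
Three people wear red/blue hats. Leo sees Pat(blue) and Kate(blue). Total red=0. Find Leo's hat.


Total red = 0, seen red = 0
Own red = 0 - 0 = 0
Leo's hat is blue.

blue


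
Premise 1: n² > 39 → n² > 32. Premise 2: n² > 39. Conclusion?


Modus ponens: P → Q, P ⊢ Q
P: n² > 39
Q: n² > 32
We have P → Q and P is true.
By modus ponens, Q must be true.

n² > 32


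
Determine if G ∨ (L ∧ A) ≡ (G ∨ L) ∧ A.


Expression 1: G ∨ (L ∧ A)
Expression 2: (G ∨ L) ∧ A
Truth table (G L A | Expr1 Expr2):
  T T T |   T     T
  T T F |   T     F   ← differ
  T F T |   T     T
  T F F |   T     F   ← differ
  F T T |   T     T
  F T F |   F     F
  F F T |   F     F
  F F F |   F     F
Counterexample: G=T, L=T, A=F gives Expr1 = T but Expr2 = F, so the expressions are NOT logically equivalent.

No


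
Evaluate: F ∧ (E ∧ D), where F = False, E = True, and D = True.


F = False, E = True, D = True
Step 1: E ∧ D = True AND True = True
Step 2: F ∧ True = False AND True = False
AND is true only when ALL operands are true.

False


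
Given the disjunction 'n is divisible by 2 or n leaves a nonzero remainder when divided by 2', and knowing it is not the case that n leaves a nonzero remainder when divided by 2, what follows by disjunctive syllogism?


Disjunctive syllogism: P ∨ Q, ¬P ⊢ Q
Disjunction: n is divisible by 2 ∨ n leaves a nonzero remainder when divided by 2
We know it is not the case that n leaves a nonzero remainder when divided by 2.
By disjunctive syllogism, the other disjunct must be true.

n is divisible by 2


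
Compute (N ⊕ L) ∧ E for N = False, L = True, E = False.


N = False, L = True, E = False
Step 1: N ⊕ L = False XOR True = True
Step 2: True ∧ E = True AND False = False
XOR true when exactly one of N,L is true; then AND with E.

False


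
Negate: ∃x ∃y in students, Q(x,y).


Original: ∃x ∃y Q(x,y)
Rule: ¬∀→∃, ¬∃→∀, negate predicate.
Negation: ∀x ∀y ¬Q(x,y)

∀x ∀y ¬Q(x,y)


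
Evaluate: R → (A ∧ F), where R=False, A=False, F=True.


R = False, A = False, F = True
Expression: R → (A ∧ F)
Step 1: A ∧ F = False AND True = False
Step 2: R → (False) = False → False = True

True


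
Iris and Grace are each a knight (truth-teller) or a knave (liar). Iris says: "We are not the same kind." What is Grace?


Iris says: "We are not the same kind."
Case 1: Iris is a Knight (truth-teller)
  Statement is true → they ARE different → Grace is a Knave
Case 2: Iris is a Knave (liar)
  Statement is false → they are NOT different → Grace is a Knave
In both cases, Grace is a Knave.

Knave


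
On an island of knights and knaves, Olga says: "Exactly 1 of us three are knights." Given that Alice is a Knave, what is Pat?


Olga claims exactly 1 knights among Olga, Alice, Pat.
Given: Alice is a Knave.

Case 1: Olga is a Knight (tells truth)
  Then exactly 1 of the three are knights.
  Counting Olga, Alice: 1 knight(s) so far. Need 0 more → Pat = Knave.
Case 2: Olga is a Knave (lies)
  Then the count is NOT 1.
  If Pat = Knight, count = 1 = 1 → claim would be true, contradicts lie.
  If Pat = Knave, count = 0 ≠ 1 → lie confirmed ✓

Pat is a Knave.

Knave


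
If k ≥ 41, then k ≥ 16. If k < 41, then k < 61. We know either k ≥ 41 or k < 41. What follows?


Constructive dilemma: (P → Q) ∧ (R → S), P ∨ R ⊢ Q ∨ S
Premise 1: k ≥ 41 → k ≥ 16
Premise 2: k < 41 → k < 61
Premise 3: k ≥ 41 ∨ k < 41
Case 1: Assuming k ≥ 41, then by Premise 1, k ≥ 16.
Case 2: Assuming k < 41, then by Premise 2, k < 61.
Since one of k ≥ 41 or k < 41 must hold, we get k ≥ 16 or k < 61.

k ≥ 16 or k < 61.


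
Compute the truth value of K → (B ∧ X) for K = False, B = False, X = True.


K = False, B = False, X = True
Step 1: B ∧ X = False AND True = False
Step 2: K → (False): false only when K=True and consequent=False.
Result: True

True


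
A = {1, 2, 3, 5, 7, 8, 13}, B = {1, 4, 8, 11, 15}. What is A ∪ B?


A = {1, 2, 3, 5, 7, 8, 13}
B = {1, 4, 8, 11, 15}
Operation: union
All elements combined: 1, 2, 3, 4, 5, 7, 8, 11, 13, 15

{1, 2, 3, 4, 5, 7, 8, 11, 13, 15}


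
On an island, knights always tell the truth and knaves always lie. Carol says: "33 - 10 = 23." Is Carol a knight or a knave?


Statement: "33 - 10 = 23."
Actual: 33 - 10 = 23
Claimed: 23
Statement is TRUE → Carol tells the truth → Knight

Knight


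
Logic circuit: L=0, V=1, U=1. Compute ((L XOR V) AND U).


L XOR V = 0^1 = 1
1 AND 1 = 1

1


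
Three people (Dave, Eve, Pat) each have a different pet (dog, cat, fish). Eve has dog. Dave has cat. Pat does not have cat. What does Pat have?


From clues:
  Dave → cat
  Eve → dog
By elimination, Pat gets the remaining.

fish


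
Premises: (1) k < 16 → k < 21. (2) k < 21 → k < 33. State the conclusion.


Hypothetical syllogism: P → Q, Q → R ⊢ P → R
Premise 1: k < 16 → k < 21
Premise 2: k < 21 → k < 33
Chain the implications: the middle term (k < 21) links the two.
Conclusion: If k < 16, then k < 33.

If k < 16, then k < 33.


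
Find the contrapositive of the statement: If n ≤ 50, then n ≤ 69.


Original: If n ≤ 50, then n ≤ 69
Contrapositive: If ¬Q, then ¬P
Negate Q: not (n ≤ 69)
Negate P: not (n ≤ 50)

If not (n ≤ 69), then not (n ≤ 50).


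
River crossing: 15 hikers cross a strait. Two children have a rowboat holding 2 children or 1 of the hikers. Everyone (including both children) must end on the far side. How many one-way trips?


Per crossing of one of the hikers: children→, one←, one of the hikers→, one← = 4 trips
15 × 4 = 60, + 1 final children→ = 61
Minimum trips = 61

61


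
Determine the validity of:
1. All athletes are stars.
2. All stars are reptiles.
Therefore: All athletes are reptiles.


Premise 1: All athletes are stars.
Premise 2: All stars are reptiles.
Conclusion: All athletes are reptiles.
Barbara syllogism (AAA-1): All A are B, All B are C → All A are C.
Middle term (stars) distributed in premise 2.

Valid


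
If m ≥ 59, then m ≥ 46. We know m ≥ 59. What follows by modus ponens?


Modus ponens: P → Q, P ⊢ Q
P: m ≥ 59
Q: m ≥ 46
We have P → Q and P is true.
By modus ponens, Q must be true.

m ≥ 46


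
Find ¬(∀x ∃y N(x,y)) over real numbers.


Original: ∀x ∃y N(x,y)
Rule: ¬∀→∃, ¬∃→∀, negate predicate.
Negation: ∃x ∀y ¬N(x,y)

∃x ∀y ¬N(x,y)


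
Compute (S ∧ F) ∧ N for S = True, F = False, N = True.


S = True, F = False, N = True
Step 1: S ∧ F = True AND False = False
Step 2: False ∧ N = False AND True = False
AND is true only when ALL operands are true.

False


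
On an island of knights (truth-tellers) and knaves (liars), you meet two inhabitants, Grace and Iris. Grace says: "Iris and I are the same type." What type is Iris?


Grace says: "Iris and I are the same type."
Case 1: Grace is a Knight (truth-teller)
  Statement is true → they ARE the same → Iris is also a Knight
Case 2: Grace is a Knave (liar)
  Statement is false → they are NOT the same → Iris is a Knight
In both cases, Iris is a Knight.

Knight


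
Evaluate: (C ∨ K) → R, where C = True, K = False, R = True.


C = True, K = False, R = True
Step 1: C ∨ K = True OR False = True
Step 2: (True) → R: false only when antecedent=True and R=False.
Result: True

True


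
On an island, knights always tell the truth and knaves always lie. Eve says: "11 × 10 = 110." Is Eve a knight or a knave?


Statement: "11 × 10 = 110."
Actual: 11 × 10 = 110
Claimed: 110
Statement is TRUE → Eve tells the truth → Knight

Knight


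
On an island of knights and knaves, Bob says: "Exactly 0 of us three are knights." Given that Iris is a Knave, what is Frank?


Bob claims exactly 0 knights among Bob, Iris, Frank.
Given: Iris is a Knave.

Case 1: Bob is a Knight (tells truth)
  Then exactly 0 of the three are knights.
  Counting Bob, Iris: 1 knight(s) so far. Need -1 more → impossible.
Case 2: Bob is a Knave (lies)
  Then the count is NOT 0.
  If Frank = Knave, count = 0 = 0 → claim would be true, contradicts lie.
  If Frank = Knight, count = 1 ≠ 0 → lie confirmed ✓

Frank is a Knight.

Knight


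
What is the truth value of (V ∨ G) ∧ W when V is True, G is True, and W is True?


V = True, G = True, W = True
Step 1: V ∨ G = True OR True = True
Step 2: True ∧ W = True AND True = True
OR is true when at least one operand is true; AND requires both.

True


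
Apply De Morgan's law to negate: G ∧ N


De Morgan's law: ¬(P ∧ Q) ≡ ¬P ∨ ¬Q
¬(G ∧ N) = ¬G ∨ ¬N

¬G ∨ ¬N


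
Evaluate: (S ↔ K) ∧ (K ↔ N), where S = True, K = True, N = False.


S = True, K = True, N = False
Step 1: S ↔ K is true when S and K have the same value. Result: True
Step 2: K ↔ N is true when K and N have the same value. Result: False
Step 3: True ∧ False = False

False


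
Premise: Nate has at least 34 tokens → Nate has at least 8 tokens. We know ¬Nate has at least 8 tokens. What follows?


Modus tollens: P → Q, ¬Q ⊢ ¬P
P: Nate has at least 34 tokens
Q: Nate has at least 8 tokens
We have P → Q and Q is false.
By modus tollens, P must be false.

It is not the case that Nate has at least 34 tokens


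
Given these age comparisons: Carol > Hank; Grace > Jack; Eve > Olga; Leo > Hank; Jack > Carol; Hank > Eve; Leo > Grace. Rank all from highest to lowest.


Constraints: Carol > Hank; Grace > Jack; Eve > Olga; Leo > Hank; Jack > Carol; Hank > Eve; Leo > Grace
Method: at each step, the next-highest is the one remaining person who never appears on the smaller side of a constraint between remaining people.
  Step 1: remaining {Olga, Eve, Grace, Hank, Jack, Carol, Leo}; on the smaller side: {Olga, Eve, Grace, Hank, Jack, Carol} → Leo is next (Leo > Hank; Leo > Grace).
  Step 2: remaining {Olga, Eve, Grace, Hank, Jack, Carol}; on the smaller side: {Olga, Eve, Hank, Jack, Carol} → Grace is next (Grace > Jack).
  Step 3: remaining {Olga, Eve, Hank, Jack, Carol}; on the smaller side: {Olga, Eve, Hank, Carol} → Jack is next (Jack > Carol).
  Step 4: remaining {Olga, Eve, Hank, Carol}; on the smaller side: {Olga, Eve, Hank} → Carol is next (Carol > Hank).
  Step 5: remaining {Olga, Eve, Hank}; on the smaller side: {Olga, Eve} → Hank is next (Hank > Eve).
  Step 6: remaining {Olga, Eve}; on the smaller side: {Olga} → Eve is next (Eve > Olga).
  Step 7: only Olga remains → lowest.
Final ranking (highest to lowest):

Leo > Grace > Jack > Carol > Hank > Eve > Olga


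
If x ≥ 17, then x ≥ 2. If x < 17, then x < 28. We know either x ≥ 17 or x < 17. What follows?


Constructive dilemma: (P → Q) ∧ (R → S), P ∨ R ⊢ Q ∨ S
Premise 1: x ≥ 17 → x ≥ 2
Premise 2: x < 17 → x < 28
Premise 3: x ≥ 17 ∨ x < 17
Case 1: Assuming x ≥ 17, then by Premise 1, x ≥ 2.
Case 2: Assuming x < 17, then by Premise 2, x < 28.
Since one of x ≥ 17 or x < 17 must hold, we get x ≥ 2 or x < 28.

x ≥ 2 or x < 28.


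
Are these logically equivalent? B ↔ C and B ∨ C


Expression 1: B ↔ C
Expression 2: B ∨ C
Truth table (B C | Expr1 Expr2):
  T T |   T     T
  T F |   F     T   ← differ
  F T |   F     T   ← differ
  F F |   T     F   ← differ
Counterexample: B=T, C=F gives Expr1 = F but Expr2 = T, so the expressions are NOT logically equivalent.

No


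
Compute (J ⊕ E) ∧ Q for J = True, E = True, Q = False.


J = True, E = True, Q = False
Step 1: J ⊕ E = True XOR True = False
Step 2: False ∧ Q = False AND False = False
XOR true when exactly one of J,E is true; then AND with Q.

False


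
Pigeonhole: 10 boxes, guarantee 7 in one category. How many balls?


Pigeonhole: to guarantee k in one of n categories, need (k-1)×n + 1.
k = 7, n = 10
Minimum = (7-1) × 10 + 1 = 6 × 10 + 1

61


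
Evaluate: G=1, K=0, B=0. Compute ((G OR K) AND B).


G OR K = 1|0 = 1
1 AND 0 = 0

0


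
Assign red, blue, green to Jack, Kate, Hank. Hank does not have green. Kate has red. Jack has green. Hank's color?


From clues:
  Kate → red
  Jack → green
By elimination, Hank gets the remaining.

blue


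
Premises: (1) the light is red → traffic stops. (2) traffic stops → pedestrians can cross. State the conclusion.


Hypothetical syllogism: P → Q, Q → R ⊢ P → R
Premise 1: the light is red → traffic stops
Premise 2: traffic stops → pedestrians can cross
Chain the implications: the middle term (traffic stops) links the two.
Conclusion: If the light is red, then pedestrians can cross.

If the light is red, then pedestrians can cross.


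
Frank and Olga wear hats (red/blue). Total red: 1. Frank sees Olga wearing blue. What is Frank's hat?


Total red = 1, Olga = blue
Red accounted for: 0
Remaining for Frank: 1
Frank's hat is red.

red


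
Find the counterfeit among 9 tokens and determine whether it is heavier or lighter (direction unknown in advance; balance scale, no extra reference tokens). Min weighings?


Let n = 9. 18 possibilities (n tokens × lighter/heavier); each weighing has 3 outcomes.
Bound for k weighings: say the first weighing puts j tokens on each pan. If it tips, the 2j weighed tokens remain suspects (each with a known direction) and k-1 weighings give 3^(k-1) outcomes; 3^(k-1) is odd, so 2j ≤ 3^(k-1) - 1. If it balances, the n - 2j unweighed tokens remain with direction unknown: 2(n - 2j) ≤ 3^(k-1) - 1 by the same parity argument. Adding, n ≤ (3^(k-1) - 1) + (3^(k-1) - 1)/2 = (3^k - 3)/2, and the classical three-group strategy achieves this (3 tokens in 2 weighings, 12 in 3, 39 in 4, 120 in 5).
So we need the smallest k with (3^k - 3)/2 ≥ 9.
k = 2: (3^2 - 3)/2 = 3 < 9 ✗
k = 3: (3^3 - 3)/2 = 12 ≥ 9 ✓

3


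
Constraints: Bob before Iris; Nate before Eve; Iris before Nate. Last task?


Constraints: Bob before Iris; Nate before Eve; Iris before Nate
The last task can have nothing scheduled after it, so it must never appear on the left of a 'before'.
Tasks appearing before some other task: Bob, Nate, Iris.
The only task not in that list is Eve → it is last.

Eve


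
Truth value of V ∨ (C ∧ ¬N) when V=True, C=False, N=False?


V = True, C = False, N = False
Expression: V ∨ (C ∧ ¬N)
Step 1: ¬N = NOT False = True
Step 2: C ∧ ¬N = False AND True = False
Step 3: V ∨ (False) = True OR False = True

True


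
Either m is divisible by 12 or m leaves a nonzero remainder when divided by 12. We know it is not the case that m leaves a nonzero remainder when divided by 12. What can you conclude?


Disjunctive syllogism: P ∨ Q, ¬P ⊢ Q
Disjunction: m is divisible by 12 ∨ m leaves a nonzero remainder when divided by 12
We know it is not the case that m leaves a nonzero remainder when divided by 12.
By disjunctive syllogism, the other disjunct must be true.

m is divisible by 12


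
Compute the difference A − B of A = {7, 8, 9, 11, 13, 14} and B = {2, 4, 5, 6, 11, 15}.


A = {7, 8, 9, 11, 13, 14}
B = {2, 4, 5, 6, 11, 15}
Operation: difference A − B
In A but not B: 7, 8, 9, 13, 14

{7, 8, 9, 13, 14}


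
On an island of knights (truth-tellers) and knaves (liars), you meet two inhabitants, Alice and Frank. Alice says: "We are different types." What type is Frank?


Alice says: "We are different types."
Case 1: Alice is a Knight (truth-teller)
  Statement is true → they ARE different → Frank is a Knave
Case 2: Alice is a Knave (liar)
  Statement is false → they are NOT different → Frank is a Knave
In both cases, Frank is a Knave.

Knave


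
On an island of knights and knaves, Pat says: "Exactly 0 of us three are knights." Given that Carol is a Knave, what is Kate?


Pat claims exactly 0 knights among Pat, Carol, Kate.
Given: Carol is a Knave.

Case 1: Pat is a Knight (tells truth)
  Then exactly 0 of the three are knights.
  Counting Pat, Carol: 1 knight(s) so far. Need -1 more → impossible.
Case 2: Pat is a Knave (lies)
  Then the count is NOT 0.
  If Kate = Knave, count = 0 = 0 → claim would be true, contradicts lie.
  If Kate = Knight, count = 1 ≠ 0 → lie confirmed ✓

Kate is a Knight.

Knight


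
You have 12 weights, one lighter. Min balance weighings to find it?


Each weighing has 3 outcomes (left heavy / balance / right heavy), so k weighings distinguish at most 3^k cases; splitting into three near-equal groups achieves this.
Need 3^k ≥ 12: 3^2 = 9 < 12 ≤ 3^3 = 27
k = ⌈log₃(12)⌉ = 3

3


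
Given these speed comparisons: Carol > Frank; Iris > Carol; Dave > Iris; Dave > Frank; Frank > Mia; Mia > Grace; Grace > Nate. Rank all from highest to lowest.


Constraints: Carol > Frank; Iris > Carol; Dave > Iris; Dave > Frank; Frank > Mia; Mia > Grace; Grace > Nate
Method: at each step, the next-highest is the one remaining person who never appears on the smaller side of a constraint between remaining people.
  Step 1: remaining {Nate, Mia, Carol, Dave, Frank, Iris, Grace}; on the smaller side: {Nate, Mia, Carol, Frank, Iris, Grace} → Dave is next (Dave > Iris; Dave > Frank).
  Step 2: remaining {Nate, Mia, Carol, Frank, Iris, Grace}; on the smaller side: {Nate, Mia, Carol, Frank, Grace} → Iris is next (Iris > Carol).
  Step 3: remaining {Nate, Mia, Carol, Frank, Grace}; on the smaller side: {Nate, Mia, Frank, Grace} → Carol is next (Carol > Frank).
  Step 4: remaining {Nate, Mia, Frank, Grace}; on the smaller side: {Nate, Mia, Grace} → Frank is next (Frank > Mia).
  Step 5: remaining {Nate, Mia, Grace}; on the smaller side: {Nate, Grace} → Mia is next (Mia > Grace).
  Step 6: remaining {Nate, Grace}; on the smaller side: {Nate} → Grace is next (Grace > Nate).
  Step 7: only Nate remains → lowest.
Final ranking (highest to lowest):

Dave > Iris > Carol > Frank > Mia > Grace > Nate


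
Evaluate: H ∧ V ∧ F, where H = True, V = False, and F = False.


H = True, V = False, F = False
Step 1: H ∧ V = True AND False = False
Step 2: (False) ∧ F = (False) AND False = False
AND is true only when ALL operands are true.

False


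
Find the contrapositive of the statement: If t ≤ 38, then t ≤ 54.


Original: If t ≤ 38, then t ≤ 54
Contrapositive: If ¬Q, then ¬P
Negate Q: not (t ≤ 54)
Negate P: not (t ≤ 38)

If not (t ≤ 54), then not (t ≤ 38).


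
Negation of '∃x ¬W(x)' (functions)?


Original: ∃x ¬W(x)
Rule: ¬∀→∃, ¬∃→∀, negate predicate.
Negation: ∀x W(x)

∀x W(x)


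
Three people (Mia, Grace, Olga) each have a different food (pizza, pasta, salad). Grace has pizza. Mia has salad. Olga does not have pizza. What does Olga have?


From clues:
  Grace → pizza
  Mia → salad
By elimination, Olga gets the remaining.

pasta


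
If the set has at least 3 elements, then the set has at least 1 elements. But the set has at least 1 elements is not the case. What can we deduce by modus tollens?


Modus tollens: P → Q, ¬Q ⊢ ¬P
P: the set has at least 3 elements
Q: the set has at least 1 elements
We have P → Q and Q is false.
By modus tollens, P must be false.

It is not the case that the set has at least 3 elements


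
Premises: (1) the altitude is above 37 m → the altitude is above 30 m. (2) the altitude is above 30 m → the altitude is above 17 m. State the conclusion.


Hypothetical syllogism: P → Q, Q → R ⊢ P → R
Premise 1: the altitude is above 37 m → the altitude is above 30 m
Premise 2: the altitude is above 30 m → the altitude is above 17 m
Chain the implications: the middle term (the altitude is above 30 m) links the two.
Conclusion: If the altitude is above 37 m, then the altitude is above 17 m.

If the altitude is above 37 m, then the altitude is above 17 m.


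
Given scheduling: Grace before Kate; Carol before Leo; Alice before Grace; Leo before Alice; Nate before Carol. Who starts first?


Constraints: Grace before Kate; Carol before Leo; Alice before Grace; Leo before Alice; Nate before Carol
The first task can have nothing scheduled before it, so it must never appear on the right of a 'before'.
Tasks appearing after some 'before': Kate, Leo, Grace, Alice, Carol.
The only task not in that list is Nate → it is first.

Nate


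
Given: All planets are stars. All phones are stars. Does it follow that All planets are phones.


Premise 1: All planets are stars.
Premise 2: All phones are stars.
Conclusion: All planets are phones.
Fallacy: undistributed middle. stars is predicate in both.
Counterexample: planets and phones could be disjoint subsets of stars.

Invalid


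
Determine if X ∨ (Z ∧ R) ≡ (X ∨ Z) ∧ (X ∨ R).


Expression 1: X ∨ (Z ∧ R)
Expression 2: (X ∨ Z) ∧ (X ∨ R)
Truth table (X Z R | Expr1 Expr2):
  T T T |   T     T
  T T F |   T     T
  T F T |   T     T
  T F F |   T     T
  F T T |   T     T
  F T F |   F     F
  F F T |   F     F
  F F F |   F     F
All 8 rows agree, so the expressions are logically equivalent.

Yes


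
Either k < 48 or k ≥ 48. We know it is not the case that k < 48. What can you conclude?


Disjunctive syllogism: P ∨ Q, ¬P ⊢ Q
Disjunction: k < 48 ∨ k ≥ 48
We know it is not the case that k < 48.
By disjunctive syllogism, the other disjunct must be true.

k ≥ 48


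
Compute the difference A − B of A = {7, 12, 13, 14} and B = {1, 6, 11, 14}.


A = {7, 12, 13, 14}
B = {1, 6, 11, 14}
Operation: difference A − B
In A but not B: 7, 12, 13

{7, 12, 13}


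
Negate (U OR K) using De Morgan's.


De Morgan's law: ¬(P ∨ Q) ≡ ¬P ∧ ¬Q
¬(U ∨ K) = ¬U ∧ ¬K

¬U ∧ ¬K


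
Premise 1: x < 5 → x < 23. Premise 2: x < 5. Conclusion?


Modus ponens: P → Q, P ⊢ Q
P: x < 5
Q: x < 23
We have P → Q and P is true.
By modus ponens, Q must be true.

x < 23


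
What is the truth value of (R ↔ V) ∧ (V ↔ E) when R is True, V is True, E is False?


R = True, V = True, E = False
Step 1: R ↔ V is true when R and V have the same value. Result: True
Step 2: V ↔ E is true when V and E have the same value. Result: False
Step 3: True ∧ False = False

False


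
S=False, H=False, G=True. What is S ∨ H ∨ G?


S = False, H = False, G = True
Expression: S ∨ H ∨ G
Step 1: S ∨ H = False OR False = False
Step 2: (False) ∨ G = False OR True = True

True


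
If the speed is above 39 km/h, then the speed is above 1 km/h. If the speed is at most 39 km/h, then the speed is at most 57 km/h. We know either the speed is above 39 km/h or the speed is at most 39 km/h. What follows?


Constructive dilemma: (P → Q) ∧ (R → S), P ∨ R ⊢ Q ∨ S
Premise 1: the speed is above 39 km/h → the speed is above 1 km/h
Premise 2: the speed is at most 39 km/h → the speed is at most 57 km/h
Premise 3: the speed is above 39 km/h ∨ the speed is at most 39 km/h
Case 1: Assuming the speed is above 39 km/h, then by Premise 1, the speed is above 1 km/h.
Case 2: Assuming the speed is at most 39 km/h, then by Premise 2, the speed is at most 57 km/h.
Since one of the speed is above 39 km/h or the speed is at most 39 km/h must hold, we get the speed is above 1 km/h or the speed is at most 57 km/h.

The speed is above 1 km/h or the speed is at most 57 km/h.
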